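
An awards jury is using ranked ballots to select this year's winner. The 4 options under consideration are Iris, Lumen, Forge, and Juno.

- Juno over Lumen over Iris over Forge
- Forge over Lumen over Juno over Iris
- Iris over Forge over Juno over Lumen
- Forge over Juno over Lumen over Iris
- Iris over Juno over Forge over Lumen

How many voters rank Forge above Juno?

Ballots ranking Forge above Juno: 3.
Ballots ranking Juno above Forge: 2.
So 3 of 5 voters prefer Forge to Juno.

3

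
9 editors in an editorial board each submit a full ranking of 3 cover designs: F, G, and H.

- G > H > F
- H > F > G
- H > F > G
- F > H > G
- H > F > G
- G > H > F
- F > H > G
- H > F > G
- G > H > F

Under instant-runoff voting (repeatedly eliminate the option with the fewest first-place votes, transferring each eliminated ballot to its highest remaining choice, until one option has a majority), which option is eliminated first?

Round 1: H 4, G 3, F 2. F has the fewest and is eliminated.
Round 2: H 6, G 3. H has a majority.

F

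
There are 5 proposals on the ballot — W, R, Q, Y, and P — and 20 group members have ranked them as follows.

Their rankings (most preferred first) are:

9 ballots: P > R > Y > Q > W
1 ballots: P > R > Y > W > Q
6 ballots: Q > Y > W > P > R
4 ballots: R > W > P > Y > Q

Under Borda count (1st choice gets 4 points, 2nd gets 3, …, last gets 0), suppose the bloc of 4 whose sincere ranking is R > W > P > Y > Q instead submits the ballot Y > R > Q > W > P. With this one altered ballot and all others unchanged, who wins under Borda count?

Borda totals with the altered ballot: W 17, R 42, Q 41, Y 54, P 46.
The switch changes the winner from P to Y.

Y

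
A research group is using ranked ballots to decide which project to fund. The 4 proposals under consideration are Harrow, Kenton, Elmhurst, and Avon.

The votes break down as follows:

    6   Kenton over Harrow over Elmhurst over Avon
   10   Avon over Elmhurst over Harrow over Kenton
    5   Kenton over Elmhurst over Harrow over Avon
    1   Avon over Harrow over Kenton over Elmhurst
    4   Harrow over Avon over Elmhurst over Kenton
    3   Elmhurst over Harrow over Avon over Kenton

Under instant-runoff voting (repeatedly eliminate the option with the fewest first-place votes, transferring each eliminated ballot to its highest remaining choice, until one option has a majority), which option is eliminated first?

Elmhurst

Round 1: Kenton 11, Avon 11, Harrow 4, Elmhurst 3. Elmhurst has the fewest and is eliminated.
Round 2: Kenton 11, Avon 11, Harrow 7. Harrow has the fewest and is eliminated.
Round 3: Avon 18, Kenton 11. Avon has a majority.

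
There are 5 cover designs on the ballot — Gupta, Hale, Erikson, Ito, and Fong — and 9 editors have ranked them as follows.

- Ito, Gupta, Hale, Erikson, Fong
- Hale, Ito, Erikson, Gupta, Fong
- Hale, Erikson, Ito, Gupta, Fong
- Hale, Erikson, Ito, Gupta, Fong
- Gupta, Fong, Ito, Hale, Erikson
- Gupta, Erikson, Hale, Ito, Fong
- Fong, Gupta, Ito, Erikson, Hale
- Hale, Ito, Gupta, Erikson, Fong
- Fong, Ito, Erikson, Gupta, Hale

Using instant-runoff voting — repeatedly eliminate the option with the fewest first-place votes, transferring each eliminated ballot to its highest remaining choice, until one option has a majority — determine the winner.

Round 1: Hale 4, Gupta 2, Fong 2, Ito 1, Erikson 0. Erikson has the fewest and is eliminated.
Round 2: Hale 4, Gupta 2, Fong 2, Ito 1. Ito has the fewest and is eliminated.
Round 3: Hale 4, Gupta 3, Fong 2. Fong has the fewest and is eliminated.
Round 4: Gupta 5, Hale 4. Gupta has a majority.

Gupta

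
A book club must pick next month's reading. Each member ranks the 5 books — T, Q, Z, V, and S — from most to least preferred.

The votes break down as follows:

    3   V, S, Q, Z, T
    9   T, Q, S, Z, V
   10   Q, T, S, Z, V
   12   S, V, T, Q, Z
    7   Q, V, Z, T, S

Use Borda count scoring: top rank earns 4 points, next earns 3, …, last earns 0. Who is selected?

Borda scores:
  T: 3·0 + 9·4 + 10·3 + 12·2 + 7·1 = 97
  Q: 3·2 + 9·3 + 10·4 + 12·1 + 7·4 = 113
  Z: 3·1 + 9·1 + 10·1 + 12·0 + 7·2 = 36
  V: 3·4 + 9·0 + 10·0 + 12·3 + 7·3 = 69
  S: 3·3 + 9·2 + 10·2 + 12·4 + 7·0 = 95
Q has the highest total.

Q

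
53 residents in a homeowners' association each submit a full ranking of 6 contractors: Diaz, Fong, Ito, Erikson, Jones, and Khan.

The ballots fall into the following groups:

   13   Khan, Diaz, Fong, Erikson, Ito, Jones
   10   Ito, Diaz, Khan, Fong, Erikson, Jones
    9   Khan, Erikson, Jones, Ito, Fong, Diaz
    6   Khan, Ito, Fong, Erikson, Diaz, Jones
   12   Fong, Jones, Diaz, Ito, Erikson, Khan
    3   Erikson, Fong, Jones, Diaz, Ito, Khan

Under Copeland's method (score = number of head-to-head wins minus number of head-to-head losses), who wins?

Khan

Pairwise results:
  Diaz vs Fong: Fong wins 30–23.
  Diaz vs Ito: Diaz wins 28–25.
  Diaz vs Erikson: Diaz wins 35–18.
  Diaz vs Jones: Diaz wins 29–24.
  Diaz vs Khan: Khan wins 28–25.
  Fong vs Ito: Fong wins 28–25.
  Fong vs Erikson: Fong wins 41–12.
  Fong vs Jones: Fong wins 44–9.
  Fong vs Khan: Khan wins 38–15.
  Ito vs Erikson: Ito wins 28–25.
  Ito vs Jones: Ito wins 29–24.
  Ito vs Khan: Khan wins 28–25.
  Erikson vs Jones: Erikson wins 41–12.
  Erikson vs Khan: Khan wins 38–15.
  Jones vs Khan: Khan wins 38–15.
Copeland scores (wins − losses):
  Diaz: 3 − 2 = 1
  Fong: 4 − 1 = 3
  Ito: 2 − 3 = -1
  Erikson: 1 − 4 = -3
  Jones: 0 − 5 = -5
  Khan: 5 − 0 = 5
Khan has the best Copeland score.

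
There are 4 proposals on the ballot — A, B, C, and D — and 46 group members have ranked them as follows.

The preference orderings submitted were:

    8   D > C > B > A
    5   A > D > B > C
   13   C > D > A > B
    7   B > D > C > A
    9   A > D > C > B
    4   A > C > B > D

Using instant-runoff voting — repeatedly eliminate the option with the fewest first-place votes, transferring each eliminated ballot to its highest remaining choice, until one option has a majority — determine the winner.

Round 1: A 18, C 13, D 8, B 7. B has the fewest and is eliminated.
Round 2: A 18, D 15, C 13. C has the fewest and is eliminated.
Round 3: D 28, A 18. D has a majority.

D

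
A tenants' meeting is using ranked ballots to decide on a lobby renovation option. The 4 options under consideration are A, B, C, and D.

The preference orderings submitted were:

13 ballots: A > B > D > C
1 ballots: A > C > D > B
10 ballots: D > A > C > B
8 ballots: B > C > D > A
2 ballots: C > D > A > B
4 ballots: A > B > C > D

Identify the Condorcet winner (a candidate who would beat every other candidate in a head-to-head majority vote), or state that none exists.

Head-to-head results (38 voters total):
A vs B: A wins 30–8.
A vs C: A wins 28–10.
A vs D: D wins 20–18.
B vs C: B wins 25–13.
B vs D: B wins 25–13.
C vs D: D wins 23–15.
No candidate beats all others: A beats B beats D beats A, a majority cycle.

There is no Condorcet winner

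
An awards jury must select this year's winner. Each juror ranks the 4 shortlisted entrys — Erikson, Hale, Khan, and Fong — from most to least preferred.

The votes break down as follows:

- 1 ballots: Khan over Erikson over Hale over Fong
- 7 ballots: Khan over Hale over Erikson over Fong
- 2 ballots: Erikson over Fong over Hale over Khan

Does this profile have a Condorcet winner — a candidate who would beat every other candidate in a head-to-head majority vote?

Head-to-head results (10 voters total):
Erikson vs Hale: Hale wins 7–3.
Erikson vs Khan: Khan wins 8–2.
Erikson vs Fong: Erikson wins 10–0.
Hale vs Khan: Khan wins 8–2.
Hale vs Fong: Hale wins 8–2.
Khan vs Fong: Khan wins 8–2.
Khan beats each rival — Erikson (8–2), Hale (8–2), Fong (8–2) — so Khan is the Condorcet winner.

Yes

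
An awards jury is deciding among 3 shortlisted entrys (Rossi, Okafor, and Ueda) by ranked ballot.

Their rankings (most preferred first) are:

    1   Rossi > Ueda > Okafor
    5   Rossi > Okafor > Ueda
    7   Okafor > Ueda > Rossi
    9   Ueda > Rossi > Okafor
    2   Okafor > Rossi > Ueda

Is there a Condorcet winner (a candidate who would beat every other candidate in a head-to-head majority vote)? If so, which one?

Head-to-head results (24 voters total):
Rossi vs Okafor: Rossi wins 15–9.
Rossi vs Ueda: Ueda wins 16–8.
Okafor vs Ueda: Okafor wins 14–10.
No candidate beats all others: Rossi beats Okafor beats Ueda beats Rossi, a majority cycle.

None — there is no Condorcet winner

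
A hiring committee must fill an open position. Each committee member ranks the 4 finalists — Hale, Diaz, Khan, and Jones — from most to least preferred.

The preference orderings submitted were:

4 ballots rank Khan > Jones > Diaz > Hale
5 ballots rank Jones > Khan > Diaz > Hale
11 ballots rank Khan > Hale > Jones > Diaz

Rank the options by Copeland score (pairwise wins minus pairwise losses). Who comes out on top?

Pairwise results:
  Hale vs Diaz: Hale wins 11–9.
  Hale vs Khan: Khan wins 20–0.
  Hale vs Jones: Hale wins 11–9.
  Diaz vs Khan: Khan wins 20–0.
  Diaz vs Jones: Jones wins 20–0.
  Khan vs Jones: Khan wins 15–5.
Copeland scores (wins − losses):
  Hale: 2 − 1 = 1
  Diaz: 0 − 3 = -3
  Khan: 3 − 0 = 3
  Jones: 1 − 2 = -1
Khan has the best Copeland score.

Khan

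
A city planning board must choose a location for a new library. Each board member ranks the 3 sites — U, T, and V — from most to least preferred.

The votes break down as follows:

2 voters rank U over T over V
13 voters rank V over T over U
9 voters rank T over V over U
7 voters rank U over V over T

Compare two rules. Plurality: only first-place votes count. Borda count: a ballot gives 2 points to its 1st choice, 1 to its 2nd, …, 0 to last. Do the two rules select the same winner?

Yes

Plurality first-place counts: U 9, T 9, V 13 → V.
Borda totals: U 18, T 33, V 42 → V.
The two rules agree on V.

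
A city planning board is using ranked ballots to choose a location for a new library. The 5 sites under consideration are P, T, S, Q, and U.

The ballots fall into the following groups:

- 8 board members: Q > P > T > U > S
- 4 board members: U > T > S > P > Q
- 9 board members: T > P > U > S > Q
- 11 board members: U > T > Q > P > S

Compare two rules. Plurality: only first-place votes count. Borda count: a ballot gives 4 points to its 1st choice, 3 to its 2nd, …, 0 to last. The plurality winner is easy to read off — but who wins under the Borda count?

T

Plurality first-place counts: P 0, T 9, S 0, Q 8, U 15 → U.
Borda totals: P 66, T 97, S 17, Q 54, U 86 → T.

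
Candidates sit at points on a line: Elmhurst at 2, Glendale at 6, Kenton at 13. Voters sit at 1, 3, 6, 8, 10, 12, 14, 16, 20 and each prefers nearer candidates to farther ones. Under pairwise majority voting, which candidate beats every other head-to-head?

With single-peaked preferences on a line, the Condorcet winner is the candidate closest to the median voter.
The median voter (position 10) is closest to Kenton at 13.
Check: Kenton vs Elmhurst — voters closer to Kenton: 6 of 9.

Kenton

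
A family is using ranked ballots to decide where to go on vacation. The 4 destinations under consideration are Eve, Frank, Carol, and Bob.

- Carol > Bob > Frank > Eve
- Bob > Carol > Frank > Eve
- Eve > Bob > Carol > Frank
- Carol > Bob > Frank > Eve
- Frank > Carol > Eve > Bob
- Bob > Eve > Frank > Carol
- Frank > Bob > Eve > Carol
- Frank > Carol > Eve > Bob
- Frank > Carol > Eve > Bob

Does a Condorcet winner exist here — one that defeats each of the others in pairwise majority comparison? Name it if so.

Head-to-head results (9 voters total):
Eve vs Frank: Frank wins 7–2.
Eve vs Carol: Carol wins 6–3.
Eve vs Bob: Bob wins 5–4.
Frank vs Carol: Frank wins 5–4.
Frank vs Bob: Bob wins 5–4.
Carol vs Bob: Carol wins 5–4.
No candidate beats all others: Frank beats Carol beats Bob beats Frank, a majority cycle.

There is no Condorcet winner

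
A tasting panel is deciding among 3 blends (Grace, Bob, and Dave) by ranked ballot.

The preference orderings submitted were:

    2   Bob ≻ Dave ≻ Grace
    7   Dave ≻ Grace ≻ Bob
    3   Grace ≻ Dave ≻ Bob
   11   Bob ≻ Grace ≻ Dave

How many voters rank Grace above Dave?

Ballots ranking Grace above Dave: 3+11 = 14.
Ballots ranking Dave above Grace: 2+7 = 9.
So 14 of 23 voters prefer Grace to Dave.

14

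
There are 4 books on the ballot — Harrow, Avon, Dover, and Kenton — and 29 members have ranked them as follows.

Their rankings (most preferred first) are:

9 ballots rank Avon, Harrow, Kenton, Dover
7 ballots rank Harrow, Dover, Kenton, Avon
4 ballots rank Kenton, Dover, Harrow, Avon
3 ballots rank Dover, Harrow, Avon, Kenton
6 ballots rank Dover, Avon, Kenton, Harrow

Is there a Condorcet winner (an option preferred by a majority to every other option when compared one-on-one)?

Head-to-head results (29 voters total):
Harrow vs Avon: Avon wins 15–14.
Harrow vs Dover: Harrow wins 16–13.
Harrow vs Kenton: Harrow wins 19–10.
Avon vs Dover: Dover wins 20–9.
Avon vs Kenton: Avon wins 18–11.
Dover vs Kenton: Dover wins 16–13.
No candidate beats all others: Harrow beats Dover beats Avon beats Harrow, a majority cycle.

No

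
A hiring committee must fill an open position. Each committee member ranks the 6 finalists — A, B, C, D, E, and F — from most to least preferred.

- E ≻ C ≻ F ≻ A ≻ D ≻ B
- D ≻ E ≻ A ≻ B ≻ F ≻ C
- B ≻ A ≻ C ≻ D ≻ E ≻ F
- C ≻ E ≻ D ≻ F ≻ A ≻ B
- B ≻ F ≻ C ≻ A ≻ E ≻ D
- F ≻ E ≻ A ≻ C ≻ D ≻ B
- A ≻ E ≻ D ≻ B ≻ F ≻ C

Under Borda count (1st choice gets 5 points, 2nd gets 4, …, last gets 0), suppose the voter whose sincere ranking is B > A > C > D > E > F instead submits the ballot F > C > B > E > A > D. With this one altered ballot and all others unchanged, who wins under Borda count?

Borda totals with the altered ballot: A 17, B 12, C 18, D 13, E 24, F 21.
The winner is unchanged: still E.

E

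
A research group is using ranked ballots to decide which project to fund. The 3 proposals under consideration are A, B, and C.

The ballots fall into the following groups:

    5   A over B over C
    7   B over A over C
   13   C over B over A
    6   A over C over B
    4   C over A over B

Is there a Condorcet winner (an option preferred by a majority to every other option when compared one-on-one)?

No

Head-to-head results (35 voters total):
A vs B: B wins 20–15.
A vs C: A wins 18–17.
B vs C: C wins 23–12.
No candidate beats all others: A beats C beats B beats A, a majority cycle.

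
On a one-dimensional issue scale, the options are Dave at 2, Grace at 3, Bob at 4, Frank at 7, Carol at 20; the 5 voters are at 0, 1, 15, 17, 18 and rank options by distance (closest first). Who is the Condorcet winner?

Carol

With single-peaked preferences on a line, the Condorcet winner is the candidate closest to the median voter.
The median voter (position 15) is closest to Carol at 20.
Check: Carol vs Dave — voters closer to Carol: 3 of 5.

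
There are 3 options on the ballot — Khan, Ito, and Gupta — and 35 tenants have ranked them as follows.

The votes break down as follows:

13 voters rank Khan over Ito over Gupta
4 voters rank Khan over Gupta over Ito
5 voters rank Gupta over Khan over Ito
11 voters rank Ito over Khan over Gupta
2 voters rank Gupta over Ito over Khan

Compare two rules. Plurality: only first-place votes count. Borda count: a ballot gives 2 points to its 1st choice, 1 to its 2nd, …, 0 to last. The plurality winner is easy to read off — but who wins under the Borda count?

Khan

Plurality first-place counts: Khan 17, Ito 11, Gupta 7 → Khan.
Borda totals: Khan 50, Ito 37, Gupta 18 → Khan.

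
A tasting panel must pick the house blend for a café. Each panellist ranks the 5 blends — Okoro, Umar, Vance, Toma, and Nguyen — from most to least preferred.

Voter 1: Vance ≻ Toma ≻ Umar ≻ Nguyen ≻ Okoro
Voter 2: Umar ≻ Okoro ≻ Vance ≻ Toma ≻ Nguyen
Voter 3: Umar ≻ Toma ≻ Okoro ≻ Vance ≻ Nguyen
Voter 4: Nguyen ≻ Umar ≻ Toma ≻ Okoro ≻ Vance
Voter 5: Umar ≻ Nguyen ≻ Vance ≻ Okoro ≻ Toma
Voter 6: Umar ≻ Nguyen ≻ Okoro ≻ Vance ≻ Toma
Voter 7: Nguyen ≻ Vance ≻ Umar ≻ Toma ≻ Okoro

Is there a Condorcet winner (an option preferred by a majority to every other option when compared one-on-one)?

Yes

Head-to-head results (7 voters total):
Okoro vs Umar: Umar wins 7–0.
Okoro vs Vance: Okoro wins 4–3.
Okoro vs Toma: Toma wins 4–3.
Okoro vs Nguyen: Nguyen wins 5–2.
Umar vs Vance: Umar wins 5–2.
Umar vs Toma: Umar wins 6–1.
Umar vs Nguyen: Umar wins 5–2.
Vance vs Toma: Vance wins 5–2.
Vance vs Nguyen: Nguyen wins 4–3.
Toma vs Nguyen: Nguyen wins 4–3.
Umar beats each rival — Okoro (7–0), Vance (5–2), Toma (6–1), Nguyen (5–2) — so Umar is the Condorcet winner.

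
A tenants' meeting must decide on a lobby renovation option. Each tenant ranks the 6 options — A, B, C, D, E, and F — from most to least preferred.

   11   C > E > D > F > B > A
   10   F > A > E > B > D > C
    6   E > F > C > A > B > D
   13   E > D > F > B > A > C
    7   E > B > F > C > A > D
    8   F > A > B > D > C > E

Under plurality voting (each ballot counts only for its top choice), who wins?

E

First-place vote totals:
  A: 0
  B: 0
  C: 11
  D: 0
  E: 26
  F: 18
E has the most first-place votes.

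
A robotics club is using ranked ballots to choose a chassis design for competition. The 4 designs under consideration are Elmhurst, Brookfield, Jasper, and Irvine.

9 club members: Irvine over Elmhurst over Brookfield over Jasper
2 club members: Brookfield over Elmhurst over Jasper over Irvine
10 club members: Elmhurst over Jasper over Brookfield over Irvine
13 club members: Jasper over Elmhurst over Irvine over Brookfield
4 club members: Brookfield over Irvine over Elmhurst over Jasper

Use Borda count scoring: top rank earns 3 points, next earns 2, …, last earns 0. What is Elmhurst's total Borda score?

Borda scores:
  Elmhurst: 9·2 + 2·2 + 10·3 + 13·2 + 4·1 = 82
  Brookfield: 9·1 + 2·3 + 10·1 + 13·0 + 4·3 = 37
  Jasper: 9·0 + 2·1 + 10·2 + 13·3 + 4·0 = 61
  Irvine: 9·3 + 2·0 + 10·0 + 13·1 + 4·2 = 48

82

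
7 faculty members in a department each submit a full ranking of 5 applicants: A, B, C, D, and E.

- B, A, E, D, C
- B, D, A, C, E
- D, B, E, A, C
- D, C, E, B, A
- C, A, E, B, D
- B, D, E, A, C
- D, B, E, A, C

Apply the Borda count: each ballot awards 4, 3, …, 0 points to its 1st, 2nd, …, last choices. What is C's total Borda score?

Borda scores:
  A: 3 + 2 + 1 + 0 + 3 + 1 + 1 = 11
  B: 4 + 4 + 3 + 1 + 1 + 4 + 3 = 20
  C: 0 + 1 + 0 + 3 + 4 + 0 + 0 = 8
  D: 1 + 3 + 4 + 4 + 0 + 3 + 4 = 19
  E: 2 + 0 + 2 + 2 + 2 + 2 + 2 = 12

8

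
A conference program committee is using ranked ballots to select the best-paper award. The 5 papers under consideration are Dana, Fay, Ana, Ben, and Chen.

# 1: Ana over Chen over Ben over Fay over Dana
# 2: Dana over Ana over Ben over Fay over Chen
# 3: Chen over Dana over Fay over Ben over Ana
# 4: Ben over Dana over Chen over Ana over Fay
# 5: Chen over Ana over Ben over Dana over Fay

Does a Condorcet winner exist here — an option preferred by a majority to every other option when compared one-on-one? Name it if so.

Head-to-head results (5 voters total):
Dana vs Fay: Dana wins 4–1.
Dana vs Ana: Dana wins 3–2.
Dana vs Ben: Ben wins 3–2.
Dana vs Chen: Chen wins 3–2.
Fay vs Ana: Ana wins 4–1.
Fay vs Ben: Ben wins 4–1.
Fay vs Chen: Chen wins 4–1.
Ana vs Ben: Ana wins 3–2.
Ana vs Chen: Chen wins 3–2.
Ben vs Chen: Chen wins 3–2.
Chen beats each rival — Dana (3–2), Fay (4–1), Ana (3–2), Ben (3–2) — so Chen is the Condorcet winner.

Chen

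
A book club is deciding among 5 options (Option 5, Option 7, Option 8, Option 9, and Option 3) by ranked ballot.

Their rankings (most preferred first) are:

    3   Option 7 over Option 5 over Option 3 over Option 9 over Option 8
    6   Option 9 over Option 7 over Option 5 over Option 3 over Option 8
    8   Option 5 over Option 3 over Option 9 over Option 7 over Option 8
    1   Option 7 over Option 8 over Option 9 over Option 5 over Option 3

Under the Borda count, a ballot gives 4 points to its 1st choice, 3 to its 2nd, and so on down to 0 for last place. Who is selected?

Option 5

Borda scores:
  Option 5: 3·3 + 6·2 + 8·4 + 1 = 54
  Option 7: 3·4 + 6·3 + 8·1 + 4 = 42
  Option 8: 3·0 + 6·0 + 8·0 + 3 = 3
  Option 9: 3·1 + 6·4 + 8·2 + 2 = 45
  Option 3: 3·2 + 6·1 + 8·3 + 0 = 36
Option 5 has the highest total.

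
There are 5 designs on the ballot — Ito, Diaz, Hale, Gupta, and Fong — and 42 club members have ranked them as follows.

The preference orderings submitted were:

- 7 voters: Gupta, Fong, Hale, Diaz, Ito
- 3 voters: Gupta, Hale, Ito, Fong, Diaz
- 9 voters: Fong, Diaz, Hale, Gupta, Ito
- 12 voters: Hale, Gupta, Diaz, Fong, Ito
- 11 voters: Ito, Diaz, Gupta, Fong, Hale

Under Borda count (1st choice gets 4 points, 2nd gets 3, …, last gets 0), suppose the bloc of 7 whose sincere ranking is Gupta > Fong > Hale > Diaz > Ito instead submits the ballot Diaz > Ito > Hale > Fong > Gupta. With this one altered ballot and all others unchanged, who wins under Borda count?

Borda totals with the altered ballot: Ito 71, Diaz 112, Hale 89, Gupta 79, Fong 69.
The switch changes the winner from Gupta to Diaz.

Diaz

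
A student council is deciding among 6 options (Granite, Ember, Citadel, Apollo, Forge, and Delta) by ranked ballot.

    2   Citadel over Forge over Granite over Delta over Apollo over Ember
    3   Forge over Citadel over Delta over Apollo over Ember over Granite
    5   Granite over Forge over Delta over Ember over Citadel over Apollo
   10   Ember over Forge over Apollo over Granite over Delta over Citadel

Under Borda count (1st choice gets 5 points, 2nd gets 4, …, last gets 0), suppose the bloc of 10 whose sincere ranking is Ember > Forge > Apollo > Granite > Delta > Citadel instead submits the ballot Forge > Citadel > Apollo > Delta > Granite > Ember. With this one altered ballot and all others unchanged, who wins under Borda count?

Forge

Borda totals with the altered ballot: Granite 41, Ember 13, Citadel 67, Apollo 38, Forge 93, Delta 48.
The winner is unchanged: still Forge.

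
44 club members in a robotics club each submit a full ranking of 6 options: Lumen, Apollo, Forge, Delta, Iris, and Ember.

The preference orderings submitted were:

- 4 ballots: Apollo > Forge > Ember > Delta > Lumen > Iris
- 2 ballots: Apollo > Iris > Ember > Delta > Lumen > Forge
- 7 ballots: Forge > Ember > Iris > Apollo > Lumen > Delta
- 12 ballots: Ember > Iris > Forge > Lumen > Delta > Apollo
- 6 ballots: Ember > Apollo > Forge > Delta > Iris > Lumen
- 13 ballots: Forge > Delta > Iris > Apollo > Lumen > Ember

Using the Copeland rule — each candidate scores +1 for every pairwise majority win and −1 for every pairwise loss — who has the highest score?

Forge

Pairwise results:
  Lumen vs Apollo: Apollo wins 32–12.
  Lumen vs Forge: Forge wins 42–2.
  Lumen vs Delta: Delta wins 25–19.
  Lumen vs Iris: Iris wins 40–4.
  Lumen vs Ember: Ember wins 31–13.
  Apollo vs Forge: Forge wins 32–12.
  Apollo vs Delta: Delta wins 25–19.
  Apollo vs Iris: Iris wins 32–12.
  Apollo vs Ember: Ember wins 25–19.
  Forge vs Delta: Forge wins 42–2.
  Forge vs Iris: Forge wins 30–14.
  Forge vs Ember: Forge wins 24–20.
  Delta vs Iris: Delta wins 23–21.
  Delta vs Ember: Ember wins 31–13.
  Iris vs Ember: Ember wins 29–15.
Copeland scores (wins − losses):
  Lumen: 0 − 5 = -5
  Apollo: 1 − 4 = -3
  Forge: 5 − 0 = 5
  Delta: 3 − 2 = 1
  Iris: 2 − 3 = -1
  Ember: 4 − 1 = 3
Forge has the best Copeland score.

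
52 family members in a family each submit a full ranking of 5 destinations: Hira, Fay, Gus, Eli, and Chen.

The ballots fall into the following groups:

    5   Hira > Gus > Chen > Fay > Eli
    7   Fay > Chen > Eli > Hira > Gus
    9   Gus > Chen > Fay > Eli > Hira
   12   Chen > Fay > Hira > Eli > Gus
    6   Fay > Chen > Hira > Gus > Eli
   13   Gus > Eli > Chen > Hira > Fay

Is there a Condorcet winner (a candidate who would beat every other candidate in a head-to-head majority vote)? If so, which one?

None — there is no Condorcet winner

Head-to-head results (52 voters total):
Hira vs Fay: Fay wins 34–18.
Hira vs Gus: Hira wins 30–22.
Hira vs Eli: Eli wins 29–23.
Hira vs Chen: Chen wins 47–5.
Fay vs Gus: Gus wins 27–25.
Fay vs Eli: Fay wins 39–13.
Fay vs Chen: Chen wins 39–13.
Gus vs Eli: Gus wins 33–19.
Gus vs Chen: Gus wins 27–25.
Eli vs Chen: Chen wins 39–13.
No candidate beats all others: Hira beats Gus beats Fay beats Hira, a majority cycle.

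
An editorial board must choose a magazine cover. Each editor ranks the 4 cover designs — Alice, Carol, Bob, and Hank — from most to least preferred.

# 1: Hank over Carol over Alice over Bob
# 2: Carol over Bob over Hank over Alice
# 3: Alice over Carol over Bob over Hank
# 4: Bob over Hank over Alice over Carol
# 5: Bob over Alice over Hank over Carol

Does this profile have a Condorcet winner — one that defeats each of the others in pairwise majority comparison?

No

Head-to-head results (5 voters total):
Alice vs Carol: Alice wins 3–2.
Alice vs Bob: Bob wins 3–2.
Alice vs Hank: Hank wins 3–2.
Carol vs Bob: Carol wins 3–2.
Carol vs Hank: Hank wins 3–2.
Bob vs Hank: Bob wins 4–1.
No candidate beats all others: Alice beats Carol beats Bob beats Alice, a majority cycle.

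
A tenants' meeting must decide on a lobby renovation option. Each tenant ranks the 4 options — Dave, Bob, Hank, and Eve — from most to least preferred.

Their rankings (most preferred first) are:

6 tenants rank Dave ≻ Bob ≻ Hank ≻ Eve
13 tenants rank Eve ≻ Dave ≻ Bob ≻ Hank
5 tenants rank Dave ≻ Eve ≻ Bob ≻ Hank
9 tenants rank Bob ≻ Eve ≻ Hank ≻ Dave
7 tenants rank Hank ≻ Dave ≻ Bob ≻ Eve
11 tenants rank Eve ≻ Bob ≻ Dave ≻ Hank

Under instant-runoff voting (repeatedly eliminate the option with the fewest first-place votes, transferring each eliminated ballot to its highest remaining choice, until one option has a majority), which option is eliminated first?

Hank

Round 1: Eve 24, Dave 11, Bob 9, Hank 7. Hank has the fewest and is eliminated.
Round 2: Eve 24, Dave 18, Bob 9. Bob has the fewest and is eliminated.
Round 3: Eve 33, Dave 18. Eve has a majority.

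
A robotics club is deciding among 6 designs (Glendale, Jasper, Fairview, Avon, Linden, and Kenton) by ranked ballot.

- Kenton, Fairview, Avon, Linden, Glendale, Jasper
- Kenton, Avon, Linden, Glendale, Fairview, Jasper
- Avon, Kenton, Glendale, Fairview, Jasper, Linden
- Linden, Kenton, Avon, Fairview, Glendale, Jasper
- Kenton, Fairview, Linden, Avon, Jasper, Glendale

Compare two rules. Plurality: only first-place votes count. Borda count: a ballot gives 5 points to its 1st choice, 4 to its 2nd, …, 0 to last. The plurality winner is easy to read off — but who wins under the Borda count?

Plurality first-place counts: Glendale 0, Jasper 0, Fairview 0, Avon 1, Linden 1, Kenton 3 → Kenton.
Borda totals: Glendale 7, Jasper 2, Fairview 13, Avon 17, Linden 13, Kenton 23 → Kenton.

Kenton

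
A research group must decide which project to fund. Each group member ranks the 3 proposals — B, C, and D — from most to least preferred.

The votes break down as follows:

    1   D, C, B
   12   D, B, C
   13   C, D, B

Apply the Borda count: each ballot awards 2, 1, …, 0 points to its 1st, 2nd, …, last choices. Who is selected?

D

Borda scores:
  B: 0 + 12·1 + 13·0 = 12
  C: 1 + 12·0 + 13·2 = 27
  D: 2 + 12·2 + 13·1 = 39
D has the highest total.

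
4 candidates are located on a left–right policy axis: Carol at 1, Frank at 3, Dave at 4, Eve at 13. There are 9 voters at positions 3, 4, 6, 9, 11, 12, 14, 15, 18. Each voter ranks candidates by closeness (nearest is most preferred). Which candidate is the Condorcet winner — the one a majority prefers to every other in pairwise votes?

Eve

With single-peaked preferences on a line, the Condorcet winner is the candidate closest to the median voter.
The median voter (position 11) is closest to Eve at 13.
Check: Eve vs Dave — voters closer to Eve: 6 of 9.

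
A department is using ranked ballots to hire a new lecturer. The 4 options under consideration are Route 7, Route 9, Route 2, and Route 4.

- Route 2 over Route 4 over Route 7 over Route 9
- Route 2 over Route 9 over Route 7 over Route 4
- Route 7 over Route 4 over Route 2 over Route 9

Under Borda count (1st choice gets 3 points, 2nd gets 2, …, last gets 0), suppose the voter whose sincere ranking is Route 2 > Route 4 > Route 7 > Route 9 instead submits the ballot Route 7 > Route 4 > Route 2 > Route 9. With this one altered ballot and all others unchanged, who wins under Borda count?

Borda totals with the altered ballot: Route 7 7, Route 9 2, Route 2 5, Route 4 4.
The switch changes the winner from Route 2 to Route 7.

Route 7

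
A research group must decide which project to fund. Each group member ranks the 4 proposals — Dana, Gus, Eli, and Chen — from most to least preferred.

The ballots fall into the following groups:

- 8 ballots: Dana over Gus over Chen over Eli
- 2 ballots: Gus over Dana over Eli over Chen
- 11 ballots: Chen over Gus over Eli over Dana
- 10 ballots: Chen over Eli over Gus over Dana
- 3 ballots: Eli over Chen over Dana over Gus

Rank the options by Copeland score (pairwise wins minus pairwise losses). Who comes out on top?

Pairwise results:
  Dana vs Gus: Gus wins 23–11.
  Dana vs Eli: Eli wins 24–10.
  Dana vs Chen: Chen wins 24–10.
  Gus vs Eli: Gus wins 21–13.
  Gus vs Chen: Chen wins 24–10.
  Eli vs Chen: Chen wins 29–5.
Copeland scores (wins − losses):
  Dana: 0 − 3 = -3
  Gus: 2 − 1 = 1
  Eli: 1 − 2 = -1
  Chen: 3 − 0 = 3
Chen has the best Copeland score.

Chen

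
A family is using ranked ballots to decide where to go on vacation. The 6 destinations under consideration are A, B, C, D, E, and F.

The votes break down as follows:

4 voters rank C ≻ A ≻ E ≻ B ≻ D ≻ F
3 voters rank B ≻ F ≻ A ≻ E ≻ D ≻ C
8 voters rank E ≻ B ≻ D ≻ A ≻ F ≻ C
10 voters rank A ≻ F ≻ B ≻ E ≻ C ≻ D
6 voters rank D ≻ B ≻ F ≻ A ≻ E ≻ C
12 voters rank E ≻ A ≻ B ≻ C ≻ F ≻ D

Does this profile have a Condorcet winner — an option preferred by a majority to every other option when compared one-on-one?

Head-to-head results (43 voters total):
A vs B: A wins 26–17.
A vs C: A wins 39–4.
A vs D: A wins 29–14.
A vs E: A wins 23–20.
A vs F: A wins 34–9.
B vs C: B wins 39–4.
B vs D: B wins 37–6.
B vs E: E wins 24–19.
B vs F: B wins 33–10.
C vs D: C wins 26–17.
C vs E: E wins 39–4.
C vs F: F wins 27–16.
D vs E: E wins 37–6.
D vs F: F wins 25–18.
E vs F: E wins 24–19.
A beats each rival — B (26–17), C (39–4), D (29–14), E (23–20), F (34–9) — so A is the Condorcet winner.

Yes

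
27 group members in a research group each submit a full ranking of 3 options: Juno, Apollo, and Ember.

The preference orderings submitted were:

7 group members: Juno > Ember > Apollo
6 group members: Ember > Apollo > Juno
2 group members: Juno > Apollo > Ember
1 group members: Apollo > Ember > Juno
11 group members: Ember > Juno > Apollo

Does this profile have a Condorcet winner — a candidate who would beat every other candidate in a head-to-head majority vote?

Yes

Head-to-head results (27 voters total):
Juno vs Apollo: Juno wins 20–7.
Juno vs Ember: Ember wins 18–9.
Apollo vs Ember: Ember wins 24–3.
Ember beats each rival — Juno (18–9), Apollo (24–3) — so Ember is the Condorcet winner.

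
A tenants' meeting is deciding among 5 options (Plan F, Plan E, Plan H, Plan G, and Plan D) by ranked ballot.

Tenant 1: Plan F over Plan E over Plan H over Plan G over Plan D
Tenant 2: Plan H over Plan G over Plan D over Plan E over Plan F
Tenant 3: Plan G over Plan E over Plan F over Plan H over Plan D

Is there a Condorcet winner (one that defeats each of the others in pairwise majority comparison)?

No

Head-to-head results (3 voters total):
Plan F vs Plan E: Plan E wins 2–1.
Plan F vs Plan H: Plan F wins 2–1.
Plan F vs Plan G: Plan G wins 2–1.
Plan F vs Plan D: Plan F wins 2–1.
Plan E vs Plan H: Plan E wins 2–1.
Plan E vs Plan G: Plan G wins 2–1.
Plan E vs Plan D: Plan E wins 2–1.
Plan H vs Plan G: Plan H wins 2–1.
Plan H vs Plan D: Plan H wins 3–0.
Plan G vs Plan D: Plan G wins 3–0.
No candidate beats all others: Plan F beats Plan H beats Plan G beats Plan F, a majority cycle.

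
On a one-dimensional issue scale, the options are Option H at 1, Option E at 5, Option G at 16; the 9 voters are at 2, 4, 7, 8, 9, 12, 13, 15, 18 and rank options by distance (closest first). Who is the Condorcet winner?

Option E

With single-peaked preferences on a line, the Condorcet winner is the candidate closest to the median voter.
The median voter (position 9) is closest to Option E at 5.
Check: Option E vs Option H — voters closer to Option E: 8 of 9.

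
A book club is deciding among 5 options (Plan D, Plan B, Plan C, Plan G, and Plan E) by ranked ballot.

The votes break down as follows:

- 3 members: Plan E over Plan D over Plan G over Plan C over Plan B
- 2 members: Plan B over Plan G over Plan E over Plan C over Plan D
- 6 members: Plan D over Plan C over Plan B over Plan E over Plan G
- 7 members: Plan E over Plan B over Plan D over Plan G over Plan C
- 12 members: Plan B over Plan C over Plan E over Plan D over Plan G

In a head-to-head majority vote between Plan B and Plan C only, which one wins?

Ballots ranking Plan B above Plan C: 2+7+12 = 21.
Ballots ranking Plan C above Plan B: 3+6 = 9.
Plan B wins the head-to-head, 21–9.

Plan B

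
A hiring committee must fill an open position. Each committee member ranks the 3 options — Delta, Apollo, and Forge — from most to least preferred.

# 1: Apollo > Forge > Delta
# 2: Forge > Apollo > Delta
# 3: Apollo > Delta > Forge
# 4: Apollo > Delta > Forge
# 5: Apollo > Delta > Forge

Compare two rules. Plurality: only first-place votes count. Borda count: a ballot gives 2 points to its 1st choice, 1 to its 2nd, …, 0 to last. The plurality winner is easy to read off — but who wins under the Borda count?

Apollo

Plurality first-place counts: Delta 0, Apollo 4, Forge 1 → Apollo.
Borda totals: Delta 3, Apollo 9, Forge 3 → Apollo.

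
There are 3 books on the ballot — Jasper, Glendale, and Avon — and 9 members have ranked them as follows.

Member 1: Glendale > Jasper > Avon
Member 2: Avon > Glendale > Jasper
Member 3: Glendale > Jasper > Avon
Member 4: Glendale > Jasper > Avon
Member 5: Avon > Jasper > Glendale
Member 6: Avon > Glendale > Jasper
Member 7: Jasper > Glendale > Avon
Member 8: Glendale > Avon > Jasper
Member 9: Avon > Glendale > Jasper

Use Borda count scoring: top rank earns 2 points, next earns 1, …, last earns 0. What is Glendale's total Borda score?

Borda scores:
  Jasper: 1 + 0 + 1 + 1 + 1 + 0 + 2 + 0 + 0 = 6
  Glendale: 2 + 1 + 2 + 2 + 0 + 1 + 1 + 2 + 1 = 12
  Avon: 0 + 2 + 0 + 0 + 2 + 2 + 0 + 1 + 2 = 9

12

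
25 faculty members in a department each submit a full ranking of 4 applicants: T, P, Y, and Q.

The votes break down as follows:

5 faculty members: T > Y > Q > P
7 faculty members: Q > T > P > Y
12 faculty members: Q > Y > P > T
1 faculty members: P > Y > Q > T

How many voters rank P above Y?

8

Ballots ranking P above Y: 7+1 = 8.
Ballots ranking Y above P: 5+12 = 17.
So 8 of 25 voters prefer P to Y.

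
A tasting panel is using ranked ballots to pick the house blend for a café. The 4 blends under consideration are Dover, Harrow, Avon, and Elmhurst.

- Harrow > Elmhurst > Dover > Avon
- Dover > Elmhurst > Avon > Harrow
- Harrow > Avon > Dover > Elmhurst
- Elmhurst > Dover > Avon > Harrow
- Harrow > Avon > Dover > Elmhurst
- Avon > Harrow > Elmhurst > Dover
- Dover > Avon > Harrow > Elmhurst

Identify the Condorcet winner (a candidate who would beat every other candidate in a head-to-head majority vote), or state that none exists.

Head-to-head results (7 voters total):
Dover vs Harrow: Harrow wins 4–3.
Dover vs Avon: Dover wins 4–3.
Dover vs Elmhurst: Dover wins 4–3.
Harrow vs Avon: Avon wins 4–3.
Harrow vs Elmhurst: Harrow wins 5–2.
Avon vs Elmhurst: Avon wins 4–3.
No candidate beats all others: Dover beats Avon beats Harrow beats Dover, a majority cycle.

No Condorcet winner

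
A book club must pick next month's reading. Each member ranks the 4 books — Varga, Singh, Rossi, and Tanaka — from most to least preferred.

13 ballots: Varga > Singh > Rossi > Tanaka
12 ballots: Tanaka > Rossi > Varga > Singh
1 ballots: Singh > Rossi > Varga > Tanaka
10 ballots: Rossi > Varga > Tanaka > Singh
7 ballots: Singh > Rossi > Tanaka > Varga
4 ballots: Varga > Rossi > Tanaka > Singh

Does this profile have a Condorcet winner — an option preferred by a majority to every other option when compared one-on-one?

Head-to-head results (47 voters total):
Varga vs Singh: Varga wins 39–8.
Varga vs Rossi: Rossi wins 30–17.
Varga vs Tanaka: Varga wins 28–19.
Singh vs Rossi: Rossi wins 26–21.
Singh vs Tanaka: Tanaka wins 26–21.
Rossi vs Tanaka: Rossi wins 35–12.
Rossi beats each rival — Varga (30–17), Singh (26–21), Tanaka (35–12) — so Rossi is the Condorcet winner.

Yes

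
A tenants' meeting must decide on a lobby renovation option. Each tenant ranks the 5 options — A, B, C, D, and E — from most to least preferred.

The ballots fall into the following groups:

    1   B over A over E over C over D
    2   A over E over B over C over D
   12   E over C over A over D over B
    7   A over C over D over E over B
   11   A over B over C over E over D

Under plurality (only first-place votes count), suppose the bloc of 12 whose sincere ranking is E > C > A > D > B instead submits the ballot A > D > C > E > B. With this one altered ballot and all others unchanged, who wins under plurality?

First-place totals with the altered ballot: A 32, B 1, C 0, D 0, E 0.
The winner is unchanged: still A.

A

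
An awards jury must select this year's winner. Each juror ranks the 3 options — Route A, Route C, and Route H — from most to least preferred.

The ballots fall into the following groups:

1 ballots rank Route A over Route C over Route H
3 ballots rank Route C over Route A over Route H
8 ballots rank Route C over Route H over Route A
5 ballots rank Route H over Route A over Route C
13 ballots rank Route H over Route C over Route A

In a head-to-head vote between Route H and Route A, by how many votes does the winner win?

22

Ballots ranking Route H above Route A: 8+5+13 = 26.
Ballots ranking Route A above Route H: 1+3 = 4.
Route H wins 26–4, a margin of 22.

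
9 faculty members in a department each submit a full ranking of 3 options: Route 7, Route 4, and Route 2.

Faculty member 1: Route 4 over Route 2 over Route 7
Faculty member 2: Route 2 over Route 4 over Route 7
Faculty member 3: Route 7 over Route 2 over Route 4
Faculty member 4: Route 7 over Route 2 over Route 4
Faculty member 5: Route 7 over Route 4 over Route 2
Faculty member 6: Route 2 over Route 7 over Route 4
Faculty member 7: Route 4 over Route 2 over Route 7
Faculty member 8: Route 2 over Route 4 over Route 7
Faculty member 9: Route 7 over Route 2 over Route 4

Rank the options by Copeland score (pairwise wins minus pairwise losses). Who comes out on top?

Route 2

Pairwise results:
  Route 7 vs Route 4: Route 7 wins 5–4.
  Route 7 vs Route 2: Route 2 wins 5–4.
  Route 4 vs Route 2: Route 2 wins 6–3.
Copeland scores (wins − losses):
  Route 7: 1 − 1 = 0
  Route 4: 0 − 2 = -2
  Route 2: 2 − 0 = 2
Route 2 has the best Copeland score.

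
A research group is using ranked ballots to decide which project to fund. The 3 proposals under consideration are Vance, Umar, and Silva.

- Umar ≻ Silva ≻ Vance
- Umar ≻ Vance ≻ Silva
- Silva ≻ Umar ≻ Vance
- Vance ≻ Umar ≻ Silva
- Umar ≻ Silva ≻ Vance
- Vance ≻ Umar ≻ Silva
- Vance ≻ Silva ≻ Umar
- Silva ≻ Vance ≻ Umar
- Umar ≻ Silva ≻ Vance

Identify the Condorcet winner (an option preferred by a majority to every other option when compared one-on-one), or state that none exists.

Umar

Head-to-head results (9 voters total):
Vance vs Umar: Umar wins 5–4.
Vance vs Silva: Silva wins 5–4.
Umar vs Silva: Umar wins 6–3.
Umar beats each rival — Vance (5–4), Silva (6–3) — so Umar is the Condorcet winner.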